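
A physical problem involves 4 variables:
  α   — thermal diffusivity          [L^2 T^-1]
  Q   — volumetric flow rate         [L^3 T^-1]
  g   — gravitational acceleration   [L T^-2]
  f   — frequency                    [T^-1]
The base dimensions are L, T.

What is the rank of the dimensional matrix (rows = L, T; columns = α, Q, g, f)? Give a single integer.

Dimensional matrix (L×T by α×Q×g×f):
  L: [ 2  3  1  0]
  T: [-1 -1 -2 -1]
RREF → pivots at {α,Q} ⇒ r = 2

2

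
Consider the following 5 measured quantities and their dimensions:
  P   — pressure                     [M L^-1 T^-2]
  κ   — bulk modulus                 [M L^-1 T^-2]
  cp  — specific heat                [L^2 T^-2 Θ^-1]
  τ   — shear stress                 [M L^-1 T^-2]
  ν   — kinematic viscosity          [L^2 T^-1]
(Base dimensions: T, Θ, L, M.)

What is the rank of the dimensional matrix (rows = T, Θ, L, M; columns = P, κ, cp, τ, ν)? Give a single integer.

Exponent matrix [T,Θ,L,M] × [P,κ,cp,τ,ν]:
  T: [-2 -2 -2 -2 -1]
  Θ: [ 0  0 -1  0  0]
  L: [-1 -1  2 -1  2]
  M: [ 1  1  0  1  0]
RREF → pivots at {P,cp,ν} ⇒ r = 3

3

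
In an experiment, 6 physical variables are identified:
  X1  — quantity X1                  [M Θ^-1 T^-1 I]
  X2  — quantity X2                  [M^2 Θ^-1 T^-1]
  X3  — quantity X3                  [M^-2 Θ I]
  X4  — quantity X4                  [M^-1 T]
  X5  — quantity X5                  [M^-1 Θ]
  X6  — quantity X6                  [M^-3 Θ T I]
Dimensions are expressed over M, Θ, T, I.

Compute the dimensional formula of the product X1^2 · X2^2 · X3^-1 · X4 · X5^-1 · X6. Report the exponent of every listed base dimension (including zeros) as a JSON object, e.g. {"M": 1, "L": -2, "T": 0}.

{"M": 5, "Θ": -5, "T": -2, "I": 2}

Exponent matrix [M,Θ,T,I] × [X1,X2,X3,X4,X5,X6]:
  M: [ 1  2 -2 -1 -1 -3]
  Θ: [-1 -1  1  0  1  1]
  T: [-1 -1  0  1  0  1]
  I: [ 1  0  1  0  0  1]
  [M]: (2)·1+(2)·2+(-1)·-2+(1)·-1+(-1)·-1+(1)·-3 = 5
  [Θ]: (2)·-1+(2)·-1+(-1)·1+(1)·0+(-1)·1+(1)·1 = -5
  [T]: (2)·-1+(2)·-1+(-1)·0+(1)·1+(-1)·0+(1)·1 = -2
  [I]: (2)·1+(2)·0+(-1)·1+(1)·0+(-1)·0+(1)·1 = 2
⇒ M^5 Θ^-5 T^-2 I^2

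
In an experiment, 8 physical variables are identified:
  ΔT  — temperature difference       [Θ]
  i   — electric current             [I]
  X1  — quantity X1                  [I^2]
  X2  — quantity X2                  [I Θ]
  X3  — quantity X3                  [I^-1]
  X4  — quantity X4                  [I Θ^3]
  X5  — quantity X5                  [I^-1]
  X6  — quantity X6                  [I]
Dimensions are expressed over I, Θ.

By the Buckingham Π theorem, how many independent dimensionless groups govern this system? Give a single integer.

6

Dimensional matrix (I×Θ by ΔT×i×X1×X2×X3×X4×X5×X6):
  I: [ 0  1  2  1 -1  1 -1  1]
  Θ: [ 1  0  0  1  0  3  0  0]
Echelon form has 2 nonzero rows (pivots: ΔT,i)
n=8, r=2 ⇒ 6 dimensionless groups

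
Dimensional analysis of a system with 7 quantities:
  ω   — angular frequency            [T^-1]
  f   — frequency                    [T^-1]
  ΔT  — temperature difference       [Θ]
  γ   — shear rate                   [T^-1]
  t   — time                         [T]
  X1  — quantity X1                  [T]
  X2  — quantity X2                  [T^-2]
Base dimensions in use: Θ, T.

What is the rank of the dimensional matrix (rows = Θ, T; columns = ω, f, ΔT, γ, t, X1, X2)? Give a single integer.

Dimensional matrix (Θ×T by ω×f×ΔT×γ×t×X1×X2):
  Θ: [ 0  0  1  0  0  0  0]
  T: [-1 -1  0 -1  1  1 -2]
Row reduction gives pivot columns ω,ΔT; rank = 2

2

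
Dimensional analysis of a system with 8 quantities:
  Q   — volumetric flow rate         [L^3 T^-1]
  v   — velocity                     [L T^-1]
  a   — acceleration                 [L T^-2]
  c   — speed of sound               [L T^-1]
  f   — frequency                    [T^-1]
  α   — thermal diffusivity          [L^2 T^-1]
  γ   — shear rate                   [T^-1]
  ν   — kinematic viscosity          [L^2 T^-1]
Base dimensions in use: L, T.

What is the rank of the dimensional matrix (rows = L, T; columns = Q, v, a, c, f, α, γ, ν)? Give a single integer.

Write exponents as rows L,T / cols Q,v,a,c,f,α,γ,ν:
  L: [ 3  1  1  1  0  2  0  2]
  T: [-1 -1 -2 -1 -1 -1 -1 -1]
RREF → pivots at {Q,v} ⇒ r = 2

2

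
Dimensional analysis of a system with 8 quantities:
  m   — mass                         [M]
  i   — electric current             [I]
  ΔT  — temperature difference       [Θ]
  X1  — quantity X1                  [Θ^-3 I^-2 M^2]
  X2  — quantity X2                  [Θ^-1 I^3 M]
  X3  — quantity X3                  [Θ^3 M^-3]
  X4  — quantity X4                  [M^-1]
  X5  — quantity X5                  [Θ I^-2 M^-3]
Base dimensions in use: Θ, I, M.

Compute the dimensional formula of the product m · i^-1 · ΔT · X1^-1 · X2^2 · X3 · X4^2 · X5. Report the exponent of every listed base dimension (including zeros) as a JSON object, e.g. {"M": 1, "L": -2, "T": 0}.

{"Θ": 6, "I": 5, "M": -7}

Dimensional matrix (Θ×I×M by m×i×ΔT×X1×X2×X3×X4×X5):
  Θ: [ 0  0  1 -3 -1  3  0  1]
  I: [ 0  1  0 -2  3  0  0 -2]
  M: [ 1  0  0  2  1 -3 -1 -3]
  [Θ]: (1)·0+(-1)·0+(1)·1+(-1)·-3+(2)·-1+(1)·3+(2)·0+(1)·1 = 6
  [I]: (1)·0+(-1)·1+(1)·0+(-1)·-2+(2)·3+(1)·0+(2)·0+(1)·-2 = 5
  [M]: (1)·1+(-1)·0+(1)·0+(-1)·2+(2)·1+(1)·-3+(2)·-1+(1)·-3 = -7
⇒ Θ^6 I^5 M^-7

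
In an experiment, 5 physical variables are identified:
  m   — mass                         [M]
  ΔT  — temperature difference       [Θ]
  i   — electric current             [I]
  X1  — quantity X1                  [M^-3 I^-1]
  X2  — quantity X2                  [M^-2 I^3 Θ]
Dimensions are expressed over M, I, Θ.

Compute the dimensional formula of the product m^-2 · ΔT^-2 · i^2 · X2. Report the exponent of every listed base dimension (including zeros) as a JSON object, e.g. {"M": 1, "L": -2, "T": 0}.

{"M": -4, "I": 5, "Θ": -1}

Exponent matrix [M,I,Θ] × [m,ΔT,i,X1,X2]:
  M: [ 1  0  0 -3 -2]
  I: [ 0  0  1 -1  3]
  Θ: [ 0  1  0  0  1]
  [M]: (-2)·1+(-2)·0+(2)·0+(1)·-2 = -4
  [I]: (-2)·0+(-2)·0+(2)·1+(1)·3 = 5
  [Θ]: (-2)·0+(-2)·1+(2)·0+(1)·1 = -1
⇒ M^-4 I^5 Θ^-1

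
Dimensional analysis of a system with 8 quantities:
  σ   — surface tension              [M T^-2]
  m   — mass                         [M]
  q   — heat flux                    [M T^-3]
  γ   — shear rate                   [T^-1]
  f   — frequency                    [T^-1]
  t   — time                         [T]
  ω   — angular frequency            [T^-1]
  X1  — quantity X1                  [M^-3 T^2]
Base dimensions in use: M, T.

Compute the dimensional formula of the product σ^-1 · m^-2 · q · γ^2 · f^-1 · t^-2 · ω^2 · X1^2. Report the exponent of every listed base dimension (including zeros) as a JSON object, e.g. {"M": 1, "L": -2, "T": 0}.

Dimensional matrix (M×T by σ×m×q×γ×f×t×ω×X1):
  M: [ 1  1  1  0  0  0  0 -3]
  T: [-2  0 -3 -1 -1  1 -1  2]
  [M]: (-1)·1+(-2)·1+(1)·1+(2)·0+(-1)·0+(-2)·0+(2)·0+(2)·-3 = -8
  [T]: (-1)·-2+(-2)·0+(1)·-3+(2)·-1+(-1)·-1+(-2)·1+(2)·-1+(2)·2 = -2
⇒ M^-8 T^-2

{"M": -8, "T": -2}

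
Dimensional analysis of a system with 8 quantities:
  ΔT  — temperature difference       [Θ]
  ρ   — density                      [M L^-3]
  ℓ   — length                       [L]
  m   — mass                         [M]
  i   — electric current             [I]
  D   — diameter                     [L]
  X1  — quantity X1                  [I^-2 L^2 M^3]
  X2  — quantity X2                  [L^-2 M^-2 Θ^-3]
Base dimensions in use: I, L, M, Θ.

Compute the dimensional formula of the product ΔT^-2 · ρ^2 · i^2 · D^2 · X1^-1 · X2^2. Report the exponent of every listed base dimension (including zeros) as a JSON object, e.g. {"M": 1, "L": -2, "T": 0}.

{"I": 4, "L": -10, "M": -5, "Θ": -8}

Dimensional matrix (I×L×M×Θ by ΔT×ρ×ℓ×m×i×D×X1×X2):
  I: [ 0  0  0  0  1  0 -2  0]
  L: [ 0 -3  1  0  0  1  2 -2]
  M: [ 0  1  0  1  0  0  3 -2]
  Θ: [ 1  0  0  0  0  0  0 -3]
  [I]: (-2)·0+(2)·0+(2)·1+(2)·0+(-1)·-2+(2)·0 = 4
  [L]: (-2)·0+(2)·-3+(2)·0+(2)·1+(-1)·2+(2)·-2 = -10
  [M]: (-2)·0+(2)·1+(2)·0+(2)·0+(-1)·3+(2)·-2 = -5
  [Θ]: (-2)·1+(2)·0+(2)·0+(2)·0+(-1)·0+(2)·-3 = -8
⇒ I^4 L^-10 M^-5 Θ^-8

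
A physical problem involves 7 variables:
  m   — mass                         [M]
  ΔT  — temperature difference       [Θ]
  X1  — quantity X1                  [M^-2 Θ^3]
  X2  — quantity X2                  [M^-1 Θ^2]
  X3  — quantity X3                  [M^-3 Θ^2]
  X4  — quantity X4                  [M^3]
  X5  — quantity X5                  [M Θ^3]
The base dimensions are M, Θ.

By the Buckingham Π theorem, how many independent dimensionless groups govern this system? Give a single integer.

5

Write exponents as rows M,Θ / cols m,ΔT,X1,X2,X3,X4,X5:
  M: [ 1  0 -2 -1 -3  3  1]
  Θ: [ 0  1  3  2  2  0  3]
RREF → pivots at {m,ΔT} ⇒ r = 2
n=7, r=2 ⇒ 5 dimensionless groups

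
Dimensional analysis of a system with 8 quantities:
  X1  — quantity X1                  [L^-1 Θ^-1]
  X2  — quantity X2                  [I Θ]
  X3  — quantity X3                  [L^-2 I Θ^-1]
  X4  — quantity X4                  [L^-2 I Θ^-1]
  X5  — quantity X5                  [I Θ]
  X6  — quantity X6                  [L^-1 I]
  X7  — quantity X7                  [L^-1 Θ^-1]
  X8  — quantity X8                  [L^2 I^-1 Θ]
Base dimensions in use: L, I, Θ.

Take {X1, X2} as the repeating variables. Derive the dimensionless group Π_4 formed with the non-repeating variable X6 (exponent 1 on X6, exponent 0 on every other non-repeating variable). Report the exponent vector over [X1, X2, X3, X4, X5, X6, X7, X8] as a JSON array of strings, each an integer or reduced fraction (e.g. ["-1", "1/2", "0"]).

["-1", "-1", "0", "0", "0", "1", "0", "0"]

Exponent matrix [L,I,Θ] × [X1,X2,X3,X4,X5,X6,X7,X8]:
  L: [-1  0 -2 -2  0 -1 -1  2]
  I: [ 0  1  1  1  1  1  0 -1]
  Θ: [-1  1 -1 -1  1  0 -1  1]
Echelon form has 2 nonzero rows (pivots: X1,X2)
Pivot set = {X1,X2}, free = {X3,X4,X5,X6,X7,X8}
RREF:
  r0: [   1    0    2    2    0    1    1   -2]
  r1: [   0    1    1    1    1    1    0   -1]
  r2: [   0    0    0    0    0    0    0    0]
Fix exponent of X6 at 1, X3 at 0, X4 at 0, X5 at 0, X7 at 0, X8 at 0; solve each RREF row for its pivot's exponent:
  r0: exp(X1) + (1)·1 = 0 ⇒ exp(X1) = -1
  r1: exp(X2) + (1)·1 = 0 ⇒ exp(X2) = -1
Π_4 = X1^-1 · X2^-1 · X6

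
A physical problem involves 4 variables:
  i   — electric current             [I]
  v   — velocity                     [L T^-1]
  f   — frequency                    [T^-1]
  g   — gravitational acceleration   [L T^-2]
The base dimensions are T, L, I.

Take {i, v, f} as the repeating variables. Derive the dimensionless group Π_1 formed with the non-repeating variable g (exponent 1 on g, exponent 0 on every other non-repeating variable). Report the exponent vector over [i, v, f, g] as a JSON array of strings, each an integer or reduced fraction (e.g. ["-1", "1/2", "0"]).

["0", "-1", "-1", "1"]

Dimensional matrix (T×L×I by i×v×f×g):
  T: [ 0 -1 -1 -2]
  L: [ 0  1  0  1]
  I: [ 1  0  0  0]
Echelon form has 3 nonzero rows (pivots: i,v,f)
Repeat: i,v,f; free: g
RREF:
  r0: [   1    0    0    0]
  r1: [   0    1    0    1]
  r2: [   0    0    1    1]
Fix exponent of g at 1; solve each RREF row for its pivot's exponent:
  r0: exp(i) + (0)·1 = 0 ⇒ exp(i) = 0
  r1: exp(v) + (1)·1 = 0 ⇒ exp(v) = -1
  r2: exp(f) + (1)·1 = 0 ⇒ exp(f) = -1
Π_1 = v^-1 · f^-1 · g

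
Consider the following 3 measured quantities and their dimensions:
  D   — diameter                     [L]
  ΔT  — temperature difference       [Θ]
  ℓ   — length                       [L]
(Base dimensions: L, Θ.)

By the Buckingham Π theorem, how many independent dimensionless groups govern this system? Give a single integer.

Exponent matrix [L,Θ] × [D,ΔT,ℓ]:
  L: [ 1  0  1]
  Θ: [ 0  1  0]
Echelon form has 2 nonzero rows (pivots: D,ΔT)
Π count = n − r = 3 − 2 = 1

1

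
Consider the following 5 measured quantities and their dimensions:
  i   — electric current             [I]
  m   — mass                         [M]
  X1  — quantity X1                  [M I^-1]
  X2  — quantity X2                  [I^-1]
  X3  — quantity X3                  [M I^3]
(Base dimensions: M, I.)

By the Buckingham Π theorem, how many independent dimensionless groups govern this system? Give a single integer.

3

Exponent matrix [M,I] × [i,m,X1,X2,X3]:
  M: [ 0  1  1  0  1]
  I: [ 1  0 -1 -1  3]
Echelon form has 2 nonzero rows (pivots: i,m)
5 vars − rank 2 = 3 Π groups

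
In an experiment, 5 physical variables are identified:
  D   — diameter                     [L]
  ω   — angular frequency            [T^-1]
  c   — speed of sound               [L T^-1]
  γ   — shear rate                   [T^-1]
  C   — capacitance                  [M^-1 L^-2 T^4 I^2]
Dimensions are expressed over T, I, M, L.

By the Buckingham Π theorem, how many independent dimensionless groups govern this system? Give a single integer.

2

Exponent matrix [T,I,M,L] × [D,ω,c,γ,C]:
  T: [ 0 -1 -1 -1  4]
  I: [ 0  0  0  0  2]
  M: [ 0  0  0  0 -1]
  L: [ 1  0  1  0 -2]
Row reduction gives pivot columns D,ω,C; rank = 3
5 vars − rank 3 = 2 Π groups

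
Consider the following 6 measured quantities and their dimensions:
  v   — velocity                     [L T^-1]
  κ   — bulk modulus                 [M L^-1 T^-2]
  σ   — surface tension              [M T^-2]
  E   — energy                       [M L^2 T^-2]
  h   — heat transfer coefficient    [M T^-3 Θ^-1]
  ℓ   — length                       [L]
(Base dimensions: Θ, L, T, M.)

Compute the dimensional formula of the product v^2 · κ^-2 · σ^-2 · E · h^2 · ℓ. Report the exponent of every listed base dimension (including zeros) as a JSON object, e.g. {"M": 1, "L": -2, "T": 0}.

Dimensional matrix (Θ×L×T×M by v×κ×σ×E×h×ℓ):
  Θ: [ 0  0  0  0 -1  0]
  L: [ 1 -1  0  2  0  1]
  T: [-1 -2 -2 -2 -3  0]
  M: [ 0  1  1  1  1  0]
  [Θ]: (2)·0+(-2)·0+(-2)·0+(1)·0+(2)·-1+(1)·0 = -2
  [L]: (2)·1+(-2)·-1+(-2)·0+(1)·2+(2)·0+(1)·1 = 7
  [T]: (2)·-1+(-2)·-2+(-2)·-2+(1)·-2+(2)·-3+(1)·0 = -2
  [M]: (2)·0+(-2)·1+(-2)·1+(1)·1+(2)·1+(1)·0 = -1
⇒ Θ^-2 L^7 T^-2 M^-1

{"Θ": -2, "L": 7, "T": -2, "M": -1}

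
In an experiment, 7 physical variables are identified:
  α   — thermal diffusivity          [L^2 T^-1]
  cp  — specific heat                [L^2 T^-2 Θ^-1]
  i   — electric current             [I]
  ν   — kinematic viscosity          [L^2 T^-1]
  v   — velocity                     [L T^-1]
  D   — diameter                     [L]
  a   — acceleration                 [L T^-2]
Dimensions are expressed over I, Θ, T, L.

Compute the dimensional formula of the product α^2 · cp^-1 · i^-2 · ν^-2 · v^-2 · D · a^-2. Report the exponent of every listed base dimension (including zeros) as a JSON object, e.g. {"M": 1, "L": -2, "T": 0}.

{"I": -2, "Θ": 1, "T": 8, "L": -5}

Exponent matrix [I,Θ,T,L] × [α,cp,i,ν,v,D,a]:
  I: [ 0  0  1  0  0  0  0]
  Θ: [ 0 -1  0  0  0  0  0]
  T: [-1 -2  0 -1 -1  0 -2]
  L: [ 2  2  0  2  1  1  1]
  [I]: (2)·0+(-1)·0+(-2)·1+(-2)·0+(-2)·0+(1)·0+(-2)·0 = -2
  [Θ]: (2)·0+(-1)·-1+(-2)·0+(-2)·0+(-2)·0+(1)·0+(-2)·0 = 1
  [T]: (2)·-1+(-1)·-2+(-2)·0+(-2)·-1+(-2)·-1+(1)·0+(-2)·-2 = 8
  [L]: (2)·2+(-1)·2+(-2)·0+(-2)·2+(-2)·1+(1)·1+(-2)·1 = -5
⇒ I^-2 Θ T^8 L^-5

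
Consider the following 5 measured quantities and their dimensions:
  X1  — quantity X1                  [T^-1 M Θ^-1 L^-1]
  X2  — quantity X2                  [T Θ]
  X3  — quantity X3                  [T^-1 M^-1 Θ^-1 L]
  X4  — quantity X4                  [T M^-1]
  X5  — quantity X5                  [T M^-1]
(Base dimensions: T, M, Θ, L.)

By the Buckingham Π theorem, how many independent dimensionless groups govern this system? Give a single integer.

2

Write exponents as rows T,M,Θ,L / cols X1,X2,X3,X4,X5:
  T: [-1  1 -1  1  1]
  M: [ 1  0 -1 -1 -1]
  Θ: [-1  1 -1  0  0]
  L: [-1  0  1  0  0]
Echelon form has 3 nonzero rows (pivots: X1,X2,X4)
Π count = n − r = 5 − 3 = 2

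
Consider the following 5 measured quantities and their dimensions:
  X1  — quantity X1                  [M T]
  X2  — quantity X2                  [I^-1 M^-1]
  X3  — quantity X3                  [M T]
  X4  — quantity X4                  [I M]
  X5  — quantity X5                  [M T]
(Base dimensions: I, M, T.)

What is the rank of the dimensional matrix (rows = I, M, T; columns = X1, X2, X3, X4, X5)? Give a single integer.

Write exponents as rows I,M,T / cols X1,X2,X3,X4,X5:
  I: [ 0 -1  0  1  0]
  M: [ 1 -1  1  1  1]
  T: [ 1  0  1  0  1]
Echelon form has 2 nonzero rows (pivots: X1,X2)

2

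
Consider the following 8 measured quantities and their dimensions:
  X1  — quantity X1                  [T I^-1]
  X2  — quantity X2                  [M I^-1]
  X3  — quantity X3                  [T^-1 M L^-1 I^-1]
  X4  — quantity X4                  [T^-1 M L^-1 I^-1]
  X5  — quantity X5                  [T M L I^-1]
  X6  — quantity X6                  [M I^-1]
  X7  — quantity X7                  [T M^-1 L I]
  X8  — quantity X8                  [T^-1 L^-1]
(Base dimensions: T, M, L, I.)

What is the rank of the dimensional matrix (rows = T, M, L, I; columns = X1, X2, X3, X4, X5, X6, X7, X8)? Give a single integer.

3

Write exponents as rows T,M,L,I / cols X1,X2,X3,X4,X5,X6,X7,X8:
  T: [ 1  0 -1 -1  1  0  1 -1]
  M: [ 0  1  1  1  1  1 -1  0]
  L: [ 0  0 -1 -1  1  0  1 -1]
  I: [-1 -1 -1 -1 -1 -1  1  0]
RREF → pivots at {X1,X2,X3} ⇒ r = 3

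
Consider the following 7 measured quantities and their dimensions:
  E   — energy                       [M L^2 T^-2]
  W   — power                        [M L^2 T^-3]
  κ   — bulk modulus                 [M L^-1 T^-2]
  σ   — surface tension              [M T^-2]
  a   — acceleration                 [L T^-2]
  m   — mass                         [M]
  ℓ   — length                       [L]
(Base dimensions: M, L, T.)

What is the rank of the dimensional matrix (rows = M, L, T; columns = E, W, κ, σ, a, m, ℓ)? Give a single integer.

Exponent matrix [M,L,T] × [E,W,κ,σ,a,m,ℓ]:
  M: [ 1  1  1  1  0  1  0]
  L: [ 2  2 -1  0  1  0  1]
  T: [-2 -3 -2 -2 -2  0  0]
RREF → pivots at {E,W,κ} ⇒ r = 3

3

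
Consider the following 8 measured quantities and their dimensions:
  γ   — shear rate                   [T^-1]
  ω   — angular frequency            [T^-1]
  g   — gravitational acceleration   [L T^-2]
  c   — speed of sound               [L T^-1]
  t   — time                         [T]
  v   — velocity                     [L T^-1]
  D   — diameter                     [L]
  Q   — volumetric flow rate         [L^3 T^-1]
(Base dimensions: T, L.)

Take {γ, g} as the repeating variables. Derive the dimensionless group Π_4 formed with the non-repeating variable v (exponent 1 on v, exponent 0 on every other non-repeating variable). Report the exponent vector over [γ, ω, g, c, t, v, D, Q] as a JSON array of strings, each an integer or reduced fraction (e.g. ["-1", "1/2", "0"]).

Write exponents as rows T,L / cols γ,ω,g,c,t,v,D,Q:
  T: [-1 -1 -2 -1  1 -1  0 -1]
  L: [ 0  0  1  1  0  1  1  3]
Echelon form has 2 nonzero rows (pivots: γ,g)
Pivot set = {γ,g}, free = {ω,c,t,v,D,Q}
RREF:
  r0: [   1    1    0   -1   -1   -1   -2   -5]
  r1: [   0    0    1    1    0    1    1    3]
Fix exponent of v at 1, ω at 0, c at 0, t at 0, D at 0, Q at 0; solve each RREF row for its pivot's exponent:
  r0: exp(γ) + (-1)·1 = 0 ⇒ exp(γ) = 1
  r1: exp(g) + (1)·1 = 0 ⇒ exp(g) = -1
Π_4 = γ · g^-1 · v

["1", "0", "-1", "0", "0", "1", "0", "0"]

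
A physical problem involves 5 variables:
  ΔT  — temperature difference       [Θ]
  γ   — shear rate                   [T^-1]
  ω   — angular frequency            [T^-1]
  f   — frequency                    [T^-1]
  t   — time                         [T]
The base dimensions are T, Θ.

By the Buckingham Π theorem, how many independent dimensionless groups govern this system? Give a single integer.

Exponent matrix [T,Θ] × [ΔT,γ,ω,f,t]:
  T: [ 0 -1 -1 -1  1]
  Θ: [ 1  0  0  0  0]
Row reduction gives pivot columns ΔT,γ; rank = 2
Π count = n − r = 5 − 2 = 3

3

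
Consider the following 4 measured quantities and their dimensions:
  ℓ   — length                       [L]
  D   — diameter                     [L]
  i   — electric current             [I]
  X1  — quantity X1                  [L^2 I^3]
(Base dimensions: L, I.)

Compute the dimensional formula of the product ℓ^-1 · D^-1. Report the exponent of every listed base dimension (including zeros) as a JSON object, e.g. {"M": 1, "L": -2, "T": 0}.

{"L": -2, "I": 0}

Dimensional matrix (L×I by ℓ×D×i×X1):
  L: [ 1  1  0  2]
  I: [ 0  0  1  3]
  [L]: (-1)·1+(-1)·1 = -2
  [I]: (-1)·0+(-1)·0 = 0
⇒ L^-2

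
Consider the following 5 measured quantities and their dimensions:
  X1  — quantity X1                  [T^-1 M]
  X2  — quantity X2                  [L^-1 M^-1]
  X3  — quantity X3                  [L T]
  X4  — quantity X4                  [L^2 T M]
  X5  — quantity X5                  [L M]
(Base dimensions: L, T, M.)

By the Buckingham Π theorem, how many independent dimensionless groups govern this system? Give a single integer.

Dimensional matrix (L×T×M by X1×X2×X3×X4×X5):
  L: [ 0 -1  1  2  1]
  T: [-1  0  1  1  0]
  M: [ 1 -1  0  1  1]
Row reduction gives pivot columns X1,X2; rank = 2
5 vars − rank 2 = 3 Π groups

3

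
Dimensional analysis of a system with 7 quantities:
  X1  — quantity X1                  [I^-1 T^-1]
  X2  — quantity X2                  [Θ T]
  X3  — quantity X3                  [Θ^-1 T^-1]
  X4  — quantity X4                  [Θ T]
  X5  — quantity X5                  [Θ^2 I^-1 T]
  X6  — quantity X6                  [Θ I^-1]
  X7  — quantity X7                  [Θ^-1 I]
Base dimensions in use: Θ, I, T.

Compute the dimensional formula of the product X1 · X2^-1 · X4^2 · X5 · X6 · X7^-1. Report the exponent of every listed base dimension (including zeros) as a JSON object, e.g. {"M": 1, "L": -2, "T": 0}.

Exponent matrix [Θ,I,T] × [X1,X2,X3,X4,X5,X6,X7]:
  Θ: [ 0  1 -1  1  2  1 -1]
  I: [-1  0  0  0 -1 -1  1]
  T: [-1  1 -1  1  1  0  0]
  [Θ]: (1)·0+(-1)·1+(2)·1+(1)·2+(1)·1+(-1)·-1 = 5
  [I]: (1)·-1+(-1)·0+(2)·0+(1)·-1+(1)·-1+(-1)·1 = -4
  [T]: (1)·-1+(-1)·1+(2)·1+(1)·1+(1)·0+(-1)·0 = 1
⇒ Θ^5 I^-4 T

{"Θ": 5, "I": -4, "T": 1}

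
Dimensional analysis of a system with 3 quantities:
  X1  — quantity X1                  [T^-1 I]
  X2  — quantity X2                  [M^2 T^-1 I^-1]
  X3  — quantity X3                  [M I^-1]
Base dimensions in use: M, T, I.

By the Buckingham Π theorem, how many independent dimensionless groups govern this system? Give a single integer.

Write exponents as rows M,T,I / cols X1,X2,X3:
  M: [ 0  2  1]
  T: [-1 -1  0]
  I: [ 1 -1 -1]
Echelon form has 2 nonzero rows (pivots: X1,X2)
3 vars − rank 2 = 1 Π group

1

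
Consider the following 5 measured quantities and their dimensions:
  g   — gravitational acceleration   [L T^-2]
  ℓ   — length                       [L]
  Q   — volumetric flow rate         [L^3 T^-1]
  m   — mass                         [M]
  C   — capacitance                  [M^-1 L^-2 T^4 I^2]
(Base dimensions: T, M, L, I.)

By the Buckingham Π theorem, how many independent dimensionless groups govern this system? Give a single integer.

Write exponents as rows T,M,L,I / cols g,ℓ,Q,m,C:
  T: [-2  0 -1  0  4]
  M: [ 0  0  0  1 -1]
  L: [ 1  1  3  0 -2]
  I: [ 0  0  0  0  2]
Echelon form has 4 nonzero rows (pivots: g,ℓ,m,C)
Π count = n − r = 5 − 4 = 1

1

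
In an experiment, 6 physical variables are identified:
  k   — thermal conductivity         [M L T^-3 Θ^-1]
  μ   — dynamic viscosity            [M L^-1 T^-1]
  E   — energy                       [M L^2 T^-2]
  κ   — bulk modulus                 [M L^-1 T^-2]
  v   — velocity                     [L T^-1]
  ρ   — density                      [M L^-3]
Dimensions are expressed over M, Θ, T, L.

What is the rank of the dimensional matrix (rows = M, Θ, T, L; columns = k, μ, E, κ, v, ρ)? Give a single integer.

4

Write exponents as rows M,Θ,T,L / cols k,μ,E,κ,v,ρ:
  M: [ 1  1  1  1  0  1]
  Θ: [-1  0  0  0  0  0]
  T: [-3 -1 -2 -2 -1  0]
  L: [ 1 -1  2 -1  1 -3]
Echelon form has 4 nonzero rows (pivots: k,μ,E,κ)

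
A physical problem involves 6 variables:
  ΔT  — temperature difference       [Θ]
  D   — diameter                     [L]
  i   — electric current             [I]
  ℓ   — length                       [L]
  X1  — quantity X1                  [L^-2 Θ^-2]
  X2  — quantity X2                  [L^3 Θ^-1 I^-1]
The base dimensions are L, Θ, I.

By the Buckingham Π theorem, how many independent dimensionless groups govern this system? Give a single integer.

Exponent matrix [L,Θ,I] × [ΔT,D,i,ℓ,X1,X2]:
  L: [ 0  1  0  1 -2  3]
  Θ: [ 1  0  0  0 -2 -1]
  I: [ 0  0  1  0  0 -1]
Echelon form has 3 nonzero rows (pivots: ΔT,D,i)
n=6, r=3 ⇒ 3 dimensionless groups

3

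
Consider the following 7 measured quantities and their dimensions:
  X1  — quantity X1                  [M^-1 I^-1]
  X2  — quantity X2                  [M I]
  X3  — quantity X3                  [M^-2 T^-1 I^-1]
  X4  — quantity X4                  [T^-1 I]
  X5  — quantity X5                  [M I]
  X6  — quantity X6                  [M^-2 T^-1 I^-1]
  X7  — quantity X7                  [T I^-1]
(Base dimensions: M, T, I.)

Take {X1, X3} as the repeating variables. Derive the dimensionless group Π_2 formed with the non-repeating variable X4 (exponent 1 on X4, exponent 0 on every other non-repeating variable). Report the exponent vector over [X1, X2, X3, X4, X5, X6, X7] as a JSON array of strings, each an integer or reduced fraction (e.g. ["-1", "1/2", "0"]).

Exponent matrix [M,T,I] × [X1,X2,X3,X4,X5,X6,X7]:
  M: [-1  1 -2  0  1 -2  0]
  T: [ 0  0 -1 -1  0 -1  1]
  I: [-1  1 -1  1  1 -1 -1]
Echelon form has 2 nonzero rows (pivots: X1,X3)
Pivot set = {X1,X3}, free = {X2,X4,X5,X6,X7}
RREF:
  r0: [   1   -1    0   -2   -1    0    2]
  r1: [   0    0    1    1    0    1   -1]
  r2: [   0    0    0    0    0    0    0]
Fix exponent of X4 at 1, X2 at 0, X5 at 0, X6 at 0, X7 at 0; solve each RREF row for its pivot's exponent:
  r0: exp(X1) + (-2)·1 = 0 ⇒ exp(X1) = 2
  r1: exp(X3) + (1)·1 = 0 ⇒ exp(X3) = -1
Π_2 = X1^2 · X3^-1 · X4

["2", "0", "-1", "1", "0", "0", "0"]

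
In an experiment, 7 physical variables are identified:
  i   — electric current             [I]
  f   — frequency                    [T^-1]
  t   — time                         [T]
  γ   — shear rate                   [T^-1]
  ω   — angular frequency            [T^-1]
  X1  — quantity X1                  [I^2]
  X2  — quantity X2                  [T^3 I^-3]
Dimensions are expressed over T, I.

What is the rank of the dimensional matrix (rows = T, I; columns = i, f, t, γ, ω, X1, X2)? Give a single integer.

2

Exponent matrix [T,I] × [i,f,t,γ,ω,X1,X2]:
  T: [ 0 -1  1 -1 -1  0  3]
  I: [ 1  0  0  0  0  2 -3]
Echelon form has 2 nonzero rows (pivots: i,f)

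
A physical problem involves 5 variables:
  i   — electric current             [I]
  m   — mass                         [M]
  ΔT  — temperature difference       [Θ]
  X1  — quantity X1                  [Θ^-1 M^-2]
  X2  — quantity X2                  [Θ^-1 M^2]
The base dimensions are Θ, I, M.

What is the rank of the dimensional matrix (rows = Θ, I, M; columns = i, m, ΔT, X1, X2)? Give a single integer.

Write exponents as rows Θ,I,M / cols i,m,ΔT,X1,X2:
  Θ: [ 0  0  1 -1 -1]
  I: [ 1  0  0  0  0]
  M: [ 0  1  0 -2  2]
Row reduction gives pivot columns i,m,ΔT; rank = 3

3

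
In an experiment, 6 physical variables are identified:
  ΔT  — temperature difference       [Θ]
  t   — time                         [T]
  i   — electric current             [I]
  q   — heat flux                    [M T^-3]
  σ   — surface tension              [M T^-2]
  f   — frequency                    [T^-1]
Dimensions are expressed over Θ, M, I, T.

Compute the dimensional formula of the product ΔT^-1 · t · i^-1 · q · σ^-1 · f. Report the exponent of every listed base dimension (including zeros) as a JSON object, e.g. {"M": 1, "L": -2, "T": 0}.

Write exponents as rows Θ,M,I,T / cols ΔT,t,i,q,σ,f:
  Θ: [ 1  0  0  0  0  0]
  M: [ 0  0  0  1  1  0]
  I: [ 0  0  1  0  0  0]
  T: [ 0  1  0 -3 -2 -1]
  [Θ]: (-1)·1+(1)·0+(-1)·0+(1)·0+(-1)·0+(1)·0 = -1
  [M]: (-1)·0+(1)·0+(-1)·0+(1)·1+(-1)·1+(1)·0 = 0
  [I]: (-1)·0+(1)·0+(-1)·1+(1)·0+(-1)·0+(1)·0 = -1
  [T]: (-1)·0+(1)·1+(-1)·0+(1)·-3+(-1)·-2+(1)·-1 = -1
⇒ Θ^-1 I^-1 T^-1

{"Θ": -1, "M": 0, "I": -1, "T": -1}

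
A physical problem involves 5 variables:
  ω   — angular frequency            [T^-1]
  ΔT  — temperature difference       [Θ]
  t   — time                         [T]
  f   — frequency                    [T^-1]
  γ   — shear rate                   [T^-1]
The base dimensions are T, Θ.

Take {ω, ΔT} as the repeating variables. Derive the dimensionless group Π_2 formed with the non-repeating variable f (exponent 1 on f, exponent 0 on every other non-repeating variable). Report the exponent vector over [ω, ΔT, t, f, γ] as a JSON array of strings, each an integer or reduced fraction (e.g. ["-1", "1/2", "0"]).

Write exponents as rows T,Θ / cols ω,ΔT,t,f,γ:
  T: [-1  0  1 -1 -1]
  Θ: [ 0  1  0  0  0]
Row reduction gives pivot columns ω,ΔT; rank = 2
Repeat: ω,ΔT; free: t,f,γ
RREF:
  r0: [   1    0   -1    1    1]
  r1: [   0    1    0    0    0]
Fix exponent of f at 1, t at 0, γ at 0; solve each RREF row for its pivot's exponent:
  r0: exp(ω) + (1)·1 = 0 ⇒ exp(ω) = -1
  r1: exp(ΔT) + (0)·1 = 0 ⇒ exp(ΔT) = 0
Π_2 = ω^-1 · f

["-1", "0", "0", "1", "0"]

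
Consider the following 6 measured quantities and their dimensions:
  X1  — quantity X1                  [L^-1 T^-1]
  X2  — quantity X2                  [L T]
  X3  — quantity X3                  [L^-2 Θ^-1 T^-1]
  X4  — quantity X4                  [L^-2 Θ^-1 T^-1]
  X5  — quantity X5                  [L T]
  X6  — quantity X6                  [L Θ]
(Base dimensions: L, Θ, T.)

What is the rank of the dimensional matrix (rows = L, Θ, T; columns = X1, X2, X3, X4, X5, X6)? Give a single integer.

2

Exponent matrix [L,Θ,T] × [X1,X2,X3,X4,X5,X6]:
  L: [-1  1 -2 -2  1  1]
  Θ: [ 0  0 -1 -1  0  1]
  T: [-1  1 -1 -1  1  0]
Echelon form has 2 nonzero rows (pivots: X1,X3)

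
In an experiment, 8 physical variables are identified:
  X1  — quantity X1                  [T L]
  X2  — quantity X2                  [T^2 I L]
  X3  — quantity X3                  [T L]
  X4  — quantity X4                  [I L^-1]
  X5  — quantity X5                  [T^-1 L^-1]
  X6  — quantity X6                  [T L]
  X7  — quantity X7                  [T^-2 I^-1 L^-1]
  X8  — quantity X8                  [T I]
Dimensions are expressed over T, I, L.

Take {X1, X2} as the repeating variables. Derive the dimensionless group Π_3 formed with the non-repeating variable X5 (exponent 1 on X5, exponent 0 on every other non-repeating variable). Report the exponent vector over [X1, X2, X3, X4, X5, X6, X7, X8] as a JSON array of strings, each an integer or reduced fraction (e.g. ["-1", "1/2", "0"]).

["1", "0", "0", "0", "1", "0", "0", "0"]

Dimensional matrix (T×I×L by X1×X2×X3×X4×X5×X6×X7×X8):
  T: [ 1  2  1  0 -1  1 -2  1]
  I: [ 0  1  0  1  0  0 -1  1]
  L: [ 1  1  1 -1 -1  1 -1  0]
RREF → pivots at {X1,X2} ⇒ r = 2
Pivot set = {X1,X2}, free = {X3,X4,X5,X6,X7,X8}
RREF:
  r0: [   1    0    1   -2   -1    1    0   -1]
  r1: [   0    1    0    1    0    0   -1    1]
  r2: [   0    0    0    0    0    0    0    0]
Fix exponent of X5 at 1, X3 at 0, X4 at 0, X6 at 0, X7 at 0, X8 at 0; solve each RREF row for its pivot's exponent:
  r0: exp(X1) + (-1)·1 = 0 ⇒ exp(X1) = 1
  r1: exp(X2) + (0)·1 = 0 ⇒ exp(X2) = 0
Π_3 = X1 · X5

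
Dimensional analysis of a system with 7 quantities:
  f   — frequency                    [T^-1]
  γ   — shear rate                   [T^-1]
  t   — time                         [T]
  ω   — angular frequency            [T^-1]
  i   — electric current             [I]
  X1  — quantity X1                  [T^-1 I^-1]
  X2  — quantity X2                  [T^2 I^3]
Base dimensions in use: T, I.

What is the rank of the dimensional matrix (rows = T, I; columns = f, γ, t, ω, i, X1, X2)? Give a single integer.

Dimensional matrix (T×I by f×γ×t×ω×i×X1×X2):
  T: [-1 -1  1 -1  0 -1  2]
  I: [ 0  0  0  0  1 -1  3]
Row reduction gives pivot columns f,i; rank = 2

2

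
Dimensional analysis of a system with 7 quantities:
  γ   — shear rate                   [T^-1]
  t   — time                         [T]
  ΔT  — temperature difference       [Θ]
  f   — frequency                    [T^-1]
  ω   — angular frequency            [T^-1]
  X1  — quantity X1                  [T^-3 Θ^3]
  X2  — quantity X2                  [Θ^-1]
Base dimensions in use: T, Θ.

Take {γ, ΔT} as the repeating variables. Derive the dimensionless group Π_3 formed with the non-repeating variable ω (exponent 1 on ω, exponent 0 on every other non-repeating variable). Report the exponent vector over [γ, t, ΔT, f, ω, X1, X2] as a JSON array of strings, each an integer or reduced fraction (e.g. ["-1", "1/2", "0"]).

["-1", "0", "0", "0", "1", "0", "0"]

Exponent matrix [T,Θ] × [γ,t,ΔT,f,ω,X1,X2]:
  T: [-1  1  0 -1 -1 -3  0]
  Θ: [ 0  0  1  0  0  3 -1]
Echelon form has 2 nonzero rows (pivots: γ,ΔT)
Repeat: γ,ΔT; free: t,f,ω,X1,X2
RREF:
  r0: [   1   -1    0    1    1    3    0]
  r1: [   0    0    1    0    0    3   -1]
Fix exponent of ω at 1, t at 0, f at 0, X1 at 0, X2 at 0; solve each RREF row for its pivot's exponent:
  r0: exp(γ) + (1)·1 = 0 ⇒ exp(γ) = -1
  r1: exp(ΔT) + (0)·1 = 0 ⇒ exp(ΔT) = 0
Π_3 = γ^-1 · ω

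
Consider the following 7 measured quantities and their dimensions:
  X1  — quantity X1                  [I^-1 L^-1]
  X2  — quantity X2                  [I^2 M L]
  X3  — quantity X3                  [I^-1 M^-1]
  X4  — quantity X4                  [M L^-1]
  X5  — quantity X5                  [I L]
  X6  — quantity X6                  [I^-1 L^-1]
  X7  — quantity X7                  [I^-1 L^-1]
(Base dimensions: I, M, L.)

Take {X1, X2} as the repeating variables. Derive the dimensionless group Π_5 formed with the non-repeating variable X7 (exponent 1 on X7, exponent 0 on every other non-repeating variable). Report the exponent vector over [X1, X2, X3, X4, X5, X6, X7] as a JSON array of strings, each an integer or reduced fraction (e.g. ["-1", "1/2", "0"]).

Dimensional matrix (I×M×L by X1×X2×X3×X4×X5×X6×X7):
  I: [-1  2 -1  0  1 -1 -1]
  M: [ 0  1 -1  1  0  0  0]
  L: [-1  1  0 -1  1 -1 -1]
Row reduction gives pivot columns X1,X2; rank = 2
Pivot set = {X1,X2}, free = {X3,X4,X5,X6,X7}
RREF:
  r0: [   1    0   -1    2   -1    1    1]
  r1: [   0    1   -1    1    0    0    0]
  r2: [   0    0    0    0    0    0    0]
Fix exponent of X7 at 1, X3 at 0, X4 at 0, X5 at 0, X6 at 0; solve each RREF row for its pivot's exponent:
  r0: exp(X1) + (1)·1 = 0 ⇒ exp(X1) = -1
  r1: exp(X2) + (0)·1 = 0 ⇒ exp(X2) = 0
Π_5 = X1^-1 · X7

["-1", "0", "0", "0", "0", "0", "1"]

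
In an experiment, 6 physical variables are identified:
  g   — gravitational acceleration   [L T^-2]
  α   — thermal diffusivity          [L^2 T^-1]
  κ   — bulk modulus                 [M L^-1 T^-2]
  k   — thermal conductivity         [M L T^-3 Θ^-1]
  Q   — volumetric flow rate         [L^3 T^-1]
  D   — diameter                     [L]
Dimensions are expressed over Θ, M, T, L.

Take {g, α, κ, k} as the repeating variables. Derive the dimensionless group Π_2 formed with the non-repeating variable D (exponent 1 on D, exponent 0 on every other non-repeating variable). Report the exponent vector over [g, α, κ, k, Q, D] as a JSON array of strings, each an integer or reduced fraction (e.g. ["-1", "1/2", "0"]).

Exponent matrix [Θ,M,T,L] × [g,α,κ,k,Q,D]:
  Θ: [ 0  0  0 -1  0  0]
  M: [ 0  0  1  1  0  0]
  T: [-2 -1 -2 -3 -1  0]
  L: [ 1  2 -1  1  3  1]
Echelon form has 4 nonzero rows (pivots: g,α,κ,k)
Pivot set = {g,α,κ,k}, free = {Q,D}
RREF:
  r0: [   1    0    0    0 -1/3 -1/3]
  r1: [   0    1    0    0  5/3  2/3]
  r2: [   0    0    1    0    0    0]
  r3: [   0    0    0    1    0    0]
Fix exponent of D at 1, Q at 0; solve each RREF row for its pivot's exponent:
  r0: exp(g) + (-1/3)·1 = 0 ⇒ exp(g) = 1/3
  r1: exp(α) + (2/3)·1 = 0 ⇒ exp(α) = -2/3
  r2: exp(κ) + (0)·1 = 0 ⇒ exp(κ) = 0
  r3: exp(k) + (0)·1 = 0 ⇒ exp(k) = 0
Π_2 = g^(1/3) · α^(-2/3) · D

["1/3", "-2/3", "0", "0", "0", "1"]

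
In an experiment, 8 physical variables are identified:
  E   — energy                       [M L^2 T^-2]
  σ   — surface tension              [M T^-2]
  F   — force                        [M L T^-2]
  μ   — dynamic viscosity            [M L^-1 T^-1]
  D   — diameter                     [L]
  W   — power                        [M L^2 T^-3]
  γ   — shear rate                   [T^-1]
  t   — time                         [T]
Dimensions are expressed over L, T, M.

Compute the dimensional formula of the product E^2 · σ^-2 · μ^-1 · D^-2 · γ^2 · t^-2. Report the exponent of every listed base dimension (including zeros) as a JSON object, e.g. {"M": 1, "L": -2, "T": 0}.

Exponent matrix [L,T,M] × [E,σ,F,μ,D,W,γ,t]:
  L: [ 2  0  1 -1  1  2  0  0]
  T: [-2 -2 -2 -1  0 -3 -1  1]
  M: [ 1  1  1  1  0  1  0  0]
  [L]: (2)·2+(-2)·0+(-1)·-1+(-2)·1+(2)·0+(-2)·0 = 3
  [T]: (2)·-2+(-2)·-2+(-1)·-1+(-2)·0+(2)·-1+(-2)·1 = -3
  [M]: (2)·1+(-2)·1+(-1)·1+(-2)·0+(2)·0+(-2)·0 = -1
⇒ L^3 T^-3 M^-1

{"L": 3, "T": -3, "M": -1}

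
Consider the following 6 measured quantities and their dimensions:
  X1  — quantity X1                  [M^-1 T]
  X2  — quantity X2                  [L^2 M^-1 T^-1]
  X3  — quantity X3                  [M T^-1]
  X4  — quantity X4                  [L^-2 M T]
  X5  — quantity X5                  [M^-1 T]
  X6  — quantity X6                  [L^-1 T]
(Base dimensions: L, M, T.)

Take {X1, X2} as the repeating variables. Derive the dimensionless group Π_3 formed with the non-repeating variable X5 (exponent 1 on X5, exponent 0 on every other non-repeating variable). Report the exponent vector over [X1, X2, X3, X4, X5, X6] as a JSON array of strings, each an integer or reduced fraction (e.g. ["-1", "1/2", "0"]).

["-1", "0", "0", "0", "1", "0"]

Dimensional matrix (L×M×T by X1×X2×X3×X4×X5×X6):
  L: [ 0  2  0 -2  0 -1]
  M: [-1 -1  1  1 -1  0]
  T: [ 1 -1 -1  1  1  1]
RREF → pivots at {X1,X2} ⇒ r = 2
Pivot set = {X1,X2}, free = {X3,X4,X5,X6}
RREF:
  r0: [   1    0   -1    0    1  1/2]
  r1: [   0    1    0   -1    0 -1/2]
  r2: [   0    0    0    0    0    0]
Fix exponent of X5 at 1, X3 at 0, X4 at 0, X6 at 0; solve each RREF row for its pivot's exponent:
  r0: exp(X1) + (1)·1 = 0 ⇒ exp(X1) = -1
  r1: exp(X2) + (0)·1 = 0 ⇒ exp(X2) = 0
Π_3 = X1^-1 · X5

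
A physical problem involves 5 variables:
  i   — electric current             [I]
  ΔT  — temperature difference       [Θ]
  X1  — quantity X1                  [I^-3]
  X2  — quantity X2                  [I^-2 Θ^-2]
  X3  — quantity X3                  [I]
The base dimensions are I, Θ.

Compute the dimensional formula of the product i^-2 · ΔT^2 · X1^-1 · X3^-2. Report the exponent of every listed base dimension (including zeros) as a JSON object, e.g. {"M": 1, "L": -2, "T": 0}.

Dimensional matrix (I×Θ by i×ΔT×X1×X2×X3):
  I: [ 1  0 -3 -2  1]
  Θ: [ 0  1  0 -2  0]
  [I]: (-2)·1+(2)·0+(-1)·-3+(-2)·1 = -1
  [Θ]: (-2)·0+(2)·1+(-1)·0+(-2)·0 = 2
⇒ I^-1 Θ^2

{"I": -1, "Θ": 2}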